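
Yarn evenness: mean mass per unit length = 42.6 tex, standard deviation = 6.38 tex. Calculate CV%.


Formula: CV% = (standard deviation / mean) * 100
Step 1: Ratio = 6.38 / 42.6 = 0.149765
Step 2: CV% = 0.149765 * 100 = 14.9765% ≈ 15.0%

15.0%


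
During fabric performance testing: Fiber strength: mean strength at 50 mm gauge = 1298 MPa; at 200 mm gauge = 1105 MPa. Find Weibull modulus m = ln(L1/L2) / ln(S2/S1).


Formula: m = ln(L1/L2) / ln(S2/S1)
Step 1: ln(L1/L2) = ln(50/200) = -1.38629
Step 2: S2/S1 = 1105/1298 = 0.85131
Step 3: ln(S2/S1) = ln(0.85131) = -0.16098
Step 4: m = -1.38629 / -0.16098 = 8.61

8.61 (Weibull m)


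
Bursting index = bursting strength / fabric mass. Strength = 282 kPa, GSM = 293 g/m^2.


Formula: Bursting Index = Bursting Strength / Fabric GSM
BI = 282 kPa / 293 g/m^2
BI = 0.962 kPa/(g/m^2)

0.962 kPa/(g/m^2)


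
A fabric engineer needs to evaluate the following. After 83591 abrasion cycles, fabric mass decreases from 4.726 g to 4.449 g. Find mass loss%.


Formula: Mass loss% = ((m_before - m_after) / m_before) * 100
Step 1: Mass loss = 4.726 - 4.449 = 0.277 g
Step 2: Ratio = 0.277 / 4.726 = 0.0586119
Step 3: Mass loss% = 0.0586119 * 100 = 5.86119% ≈ 5.86%

5.86%


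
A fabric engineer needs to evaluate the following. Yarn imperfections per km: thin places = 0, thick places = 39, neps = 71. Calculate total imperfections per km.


Formula: Total = thin places + thick places + neps
Total = 0 + 39 + 71
Total = 110 imperfections/km

110 imperfections/km


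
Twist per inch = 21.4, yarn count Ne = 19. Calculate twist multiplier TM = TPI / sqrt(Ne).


Formula: TM = TPI / sqrt(Ne)
Step 1: sqrt(Ne) = sqrt(19) = 4.3589
Step 2: TM = 21.4 / 4.3589 = 4.91

4.91 TM


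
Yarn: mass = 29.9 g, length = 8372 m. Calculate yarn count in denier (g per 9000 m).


Formula: den = (mass_g / length_m) * 9000
Substituting: den = (29.9 / 8372) * 9000
Intermediate: 29.9 / 8372 = 0.00357143 g/m
den = 0.00357143 * 9000 = 32.1 denier

32.1 denier


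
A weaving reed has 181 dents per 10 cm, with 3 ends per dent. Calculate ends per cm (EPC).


Formula: EPC = (dents per 10 cm * ends per dent) / 10
Step 1: Total ends per 10 cm = 181 * 3 = 543
Step 2: EPC = 543 / 10 = 54.3 ends/cm

54.3 ends/cm


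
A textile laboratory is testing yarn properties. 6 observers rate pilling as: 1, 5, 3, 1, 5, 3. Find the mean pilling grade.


Formula: Mean = sum / count
Sum = 1 + 5 + 3 + 1 + 5 + 3 = 18
Mean = 18 / 6 = 3.0

3.0


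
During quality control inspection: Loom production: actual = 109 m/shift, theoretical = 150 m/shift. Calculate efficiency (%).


Formula: Efficiency% = (Actual output / Theoretical output) * 100
Efficiency% = (109 / 150) * 100
Efficiency% = 0.726667 * 100 = 72.6667% ≈ 72.7%

72.7%


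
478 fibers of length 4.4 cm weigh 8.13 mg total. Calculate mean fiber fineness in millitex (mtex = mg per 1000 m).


Formula: fineness (mtex) = mass (mg) / total length (km) = (mass_mg / total_length_m) * 1000
Step 1: Convert fiber length: 4.4 cm = 0.044 m
Step 2: Total fiber length = 478 * 0.044 = 21.032 m
Step 3: Linear density = 8.13 mg / 21.032 m = 0.3866 mg/m
Step 4: fineness = 0.3866 * 1000 = 386.6 mtex

386.6 mtex


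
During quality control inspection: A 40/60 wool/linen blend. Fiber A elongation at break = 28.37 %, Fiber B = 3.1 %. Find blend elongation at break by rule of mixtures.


Formula: Blend property = (fraction_A * property_A) + (fraction_B * property_B)
Step 1: Contribution A = 40/100 * 28.37 % = 11.348 %
Step 2: Contribution B = 60/100 * 3.1 % = 1.86 %
Step 3: Blend elongation at break = 11.348 + 1.86 = 13.208 %

13.208 %


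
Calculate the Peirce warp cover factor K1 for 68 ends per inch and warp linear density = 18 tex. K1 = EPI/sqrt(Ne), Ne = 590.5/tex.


Formula: K1 = EPI / sqrt(Ne), with Ne = 590.5 / tex_warp
Step 1: Ne = 590.5 / 18 = 32.806
Step 2: sqrt(Ne) = sqrt(32.806) = 5.7277
Step 3: K1 = 68 / 5.7277 = 11.9

11.9


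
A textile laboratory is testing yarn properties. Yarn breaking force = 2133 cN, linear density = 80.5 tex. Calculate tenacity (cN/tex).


Formula: Tenacity = Breaking force / Linear density
Tenacity = 2133 cN / 80.5 tex
Tenacity = 26.50 cN/tex

26.50 cN/tex


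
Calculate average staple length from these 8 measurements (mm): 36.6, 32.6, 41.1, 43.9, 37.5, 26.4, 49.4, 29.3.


Formula: Mean = sum of lengths / count
Sum = 36.6 + 32.6 + 41.1 + 43.9 + 37.5 + 26.4 + 49.4 + 29.3
Sum = 296.8 mm
Mean = 296.8 / 8 = 37.10 mm

37.10 mm


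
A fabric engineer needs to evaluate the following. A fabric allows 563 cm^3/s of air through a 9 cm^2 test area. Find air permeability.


Formula: Air Permeability = Airflow / Test Area
AP = 563 cm^3/s / 9 cm^2
AP = 62.6 cm^3/s/cm^2

62.6 cm^3/s/cm^2


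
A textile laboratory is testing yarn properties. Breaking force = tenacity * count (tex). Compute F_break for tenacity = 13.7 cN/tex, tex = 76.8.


Formula: Breaking force = Tenacity * Linear density
F = 13.7 cN/tex * 76.8 tex
F = 1052.16 cN

1052.16 cN


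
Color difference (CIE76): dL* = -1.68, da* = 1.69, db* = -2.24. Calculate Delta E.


Formula: Delta E = sqrt(dL*^2 + da*^2 + db*^2)
Step 1: dL*^2 = (-1.68)^2 = 2.8224
Step 2: da*^2 = 1.69^2 = 2.8561
Step 3: db*^2 = (-2.24)^2 = 5.0176
Step 4: Sum = 2.8224 + 2.8561 + 5.0176 = 10.6961
Step 5: Delta E = sqrt(10.6961) = 3.27

3.27 Delta E


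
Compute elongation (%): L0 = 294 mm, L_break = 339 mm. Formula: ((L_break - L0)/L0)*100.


Formula: Elongation (%) = ((L_break - L0) / L0) * 100
Step 1: Extension = 339 - 294 = 45 mm
Step 2: Elongation = (45 / 294) * 100
Step 3: Elongation = 0.153061 * 100 = 15.3061% ≈ 15.3%

15.3%


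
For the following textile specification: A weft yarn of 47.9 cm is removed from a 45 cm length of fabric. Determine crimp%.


Formula: Crimp% = ((L_yarn - L_fabric) / L_fabric) * 100
Step 1: Extension = 47.9 - 45 = 2.9 cm
Step 2: Crimp% = (2.9 / 45) * 100
Step 3: Crimp% = 0.064444 * 100 = 6.4444% ≈ 6.4%

6.4%


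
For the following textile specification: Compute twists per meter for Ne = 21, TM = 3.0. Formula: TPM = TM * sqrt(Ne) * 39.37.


Formula: TPM = TM * sqrt(Ne) * 39.37
Step 1: sqrt(Ne) = sqrt(21) = 4.5826
Step 2: TM * sqrt(Ne) = 3.0 * 4.5826 = 13.7478
Step 3: TPM = 13.7478 * 39.37 = 541 twists/m

541 twists/m


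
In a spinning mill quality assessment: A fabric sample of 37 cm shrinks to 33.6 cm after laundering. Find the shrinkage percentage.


Formula: Shrinkage% = ((L_before - L_after) / L_before) * 100
Step 1: Shrinkage = 37 - 33.6 = 3.4 cm
Step 2: Shrinkage% = (3.4 / 37) * 100
Step 3: Shrinkage% = 0.091892 * 100 = 9.1892% ≈ 9.2%

9.2%


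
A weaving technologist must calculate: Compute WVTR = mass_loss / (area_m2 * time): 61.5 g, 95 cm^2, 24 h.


Formula: WVTR = mass_loss / (area * time)
Step 1: Convert area: 95 cm^2 = 0.0095 m^2
Step 2: WVTR = 61.5 g / (0.0095 m^2 * 24 h)
Step 3: WVTR = 61.5 / 0.228 = 269.7 g/m^2/h

269.7 g/m^2/h


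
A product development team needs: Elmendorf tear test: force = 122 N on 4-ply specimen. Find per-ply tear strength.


Formula: Per-ply strength = Total force / Number of plies
Per-ply = 122 N / 4
Per-ply = 30.5 N

30.5 N


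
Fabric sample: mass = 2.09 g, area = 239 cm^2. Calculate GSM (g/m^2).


Formula: GSM = mass_g / area_m2
Step 1: Convert area: 239 cm^2 = 239 / 10000 = 0.0239 m^2
Step 2: GSM = 2.09 g / 0.0239 m^2 = 87.4 g/m^2

87.4 g/m^2


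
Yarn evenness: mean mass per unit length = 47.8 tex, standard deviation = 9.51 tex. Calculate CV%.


Formula: CV% = (standard deviation / mean) * 100
Step 1: Ratio = 9.51 / 47.8 = 0.198954
Step 2: CV% = 0.198954 * 100 = 19.8954% ≈ 19.9%

19.9%


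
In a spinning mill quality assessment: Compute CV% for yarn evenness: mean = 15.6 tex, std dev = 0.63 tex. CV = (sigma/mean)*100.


Formula: CV% = (standard deviation / mean) * 100
Step 1: Ratio = 0.63 / 15.6 = 0.040385
Step 2: CV% = 0.040385 * 100 = 4.0385% ≈ 4.0%

4.0%


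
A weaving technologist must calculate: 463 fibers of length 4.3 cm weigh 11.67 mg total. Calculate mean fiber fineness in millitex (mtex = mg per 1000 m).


Formula: fineness (mtex) = mass (mg) / total length (km) = (mass_mg / total_length_m) * 1000
Step 1: Convert fiber length: 4.3 cm = 0.043 m
Step 2: Total fiber length = 463 * 0.043 = 19.909 m
Step 3: Linear density = 11.67 mg / 19.909 m = 0.5862 mg/m
Step 4: fineness = 0.5862 * 1000 = 586.2 mtex

586.2 mtex


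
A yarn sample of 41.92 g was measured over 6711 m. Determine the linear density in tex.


Formula: Tex = (mass_g / length_m) * 1000
Substituting: Tex = (41.92 / 6711) * 1000
Intermediate: 41.92 / 6711 = 0.00624646 g/m
Tex = 0.00624646 * 1000 = 6.25 tex

6.25 tex


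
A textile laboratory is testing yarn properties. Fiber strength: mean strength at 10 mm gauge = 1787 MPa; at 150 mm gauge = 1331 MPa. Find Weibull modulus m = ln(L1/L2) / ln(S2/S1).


Formula: m = ln(L1/L2) / ln(S2/S1)
Step 1: ln(L1/L2) = ln(10/150) = -2.70805
Step 2: S2/S1 = 1331/1787 = 0.74482
Step 3: ln(S2/S1) = ln(0.74482) = -0.29461
Step 4: m = -2.70805 / -0.29461 = 9.19

9.19 (Weibull m)


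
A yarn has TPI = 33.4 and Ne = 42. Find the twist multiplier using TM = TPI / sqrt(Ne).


Formula: TM = TPI / sqrt(Ne)
Step 1: sqrt(Ne) = sqrt(42) = 6.4807
Step 2: TM = 33.4 / 6.4807 = 5.15

5.15 TM


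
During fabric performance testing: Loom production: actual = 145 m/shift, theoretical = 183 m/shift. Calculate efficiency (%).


Formula: Efficiency% = (Actual output / Theoretical output) * 100
Efficiency% = (145 / 183) * 100
Efficiency% = 0.79235 * 100 = 79.235% ≈ 79.2%

79.2%


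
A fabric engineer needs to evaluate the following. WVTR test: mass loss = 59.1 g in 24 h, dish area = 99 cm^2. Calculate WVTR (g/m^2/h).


Formula: WVTR = mass_loss / (area * time)
Step 1: Convert area: 99 cm^2 = 0.0099 m^2
Step 2: WVTR = 59.1 g / (0.0099 m^2 * 24 h)
Step 3: WVTR = 59.1 / 0.2376 = 248.7 g/m^2/h

248.7 g/m^2/h


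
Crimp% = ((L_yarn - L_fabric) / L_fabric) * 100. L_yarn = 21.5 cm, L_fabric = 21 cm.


Formula: Crimp% = ((L_yarn - L_fabric) / L_fabric) * 100
Step 1: Extension = 21.5 - 21 = 0.5 cm
Step 2: Crimp% = (0.5 / 21) * 100
Step 3: Crimp% = 0.02381 * 100 = 2.381% ≈ 2.4%

2.4%


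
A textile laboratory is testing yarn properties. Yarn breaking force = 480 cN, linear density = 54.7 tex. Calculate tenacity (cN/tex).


Formula: Tenacity = Breaking force / Linear density
Tenacity = 480 cN / 54.7 tex
Tenacity = 8.78 cN/tex

8.78 cN/tex


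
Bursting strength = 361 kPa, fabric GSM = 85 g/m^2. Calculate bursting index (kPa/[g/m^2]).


Formula: Bursting Index = Bursting Strength / Fabric GSM
BI = 361 kPa / 85 g/m^2
BI = 4.247 kPa/(g/m^2)

4.247 kPa/(g/m^2)


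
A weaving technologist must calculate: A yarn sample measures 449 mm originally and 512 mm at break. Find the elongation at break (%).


Formula: Elongation (%) = ((L_break - L0) / L0) * 100
Step 1: Extension = 512 - 449 = 63 mm
Step 2: Elongation = (63 / 449) * 100
Step 3: Elongation = 0.140312 * 100 = 14.0312% ≈ 14.0%

14.0%


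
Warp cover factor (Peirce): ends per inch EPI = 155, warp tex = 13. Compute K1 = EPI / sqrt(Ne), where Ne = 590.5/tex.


Formula: K1 = EPI / sqrt(Ne), with Ne = 590.5 / tex_warp
Step 1: Ne = 590.5 / 13 = 45.423
Step 2: sqrt(Ne) = sqrt(45.423) = 6.7397
Step 3: K1 = 155 / 6.7397 = 23.0

23.0


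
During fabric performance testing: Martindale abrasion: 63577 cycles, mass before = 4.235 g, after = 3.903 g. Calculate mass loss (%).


Formula: Mass loss% = ((m_before - m_after) / m_before) * 100
Step 1: Mass loss = 4.235 - 3.903 = 0.332 g
Step 2: Ratio = 0.332 / 4.235 = 0.0783943
Step 3: Mass loss% = 0.0783943 * 100 = 7.83943% ≈ 7.84%

7.84%


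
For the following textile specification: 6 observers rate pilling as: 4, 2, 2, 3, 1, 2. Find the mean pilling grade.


Formula: Mean = sum / count
Sum = 4 + 2 + 2 + 3 + 1 + 2 = 14
Mean = 14 / 6 = 2.3

2.3


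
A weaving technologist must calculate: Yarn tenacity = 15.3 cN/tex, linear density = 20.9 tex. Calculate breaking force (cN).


Formula: Breaking force = Tenacity * Linear density
F = 15.3 cN/tex * 20.9 tex
F = 319.77 cN

319.77 cN


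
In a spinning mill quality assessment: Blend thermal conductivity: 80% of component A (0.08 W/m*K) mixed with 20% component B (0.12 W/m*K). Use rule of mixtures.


Formula: Blend property = (fraction_A * property_A) + (fraction_B * property_B)
Step 1: Contribution A = 80/100 * 0.08 W/m*K = 0.064 W/m*K
Step 2: Contribution B = 20/100 * 0.12 W/m*K = 0.024 W/m*K
Step 3: Blend thermal conductivity = 0.064 + 0.024 = 0.088 W/m*K

0.088 W/m*K


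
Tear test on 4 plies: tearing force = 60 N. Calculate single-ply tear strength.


Formula: Per-ply strength = Total force / Number of plies
Per-ply = 60 N / 4
Per-ply = 15 N

15 N


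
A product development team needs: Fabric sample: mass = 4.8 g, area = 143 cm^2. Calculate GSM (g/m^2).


Formula: GSM = mass_g / area_m2
Step 1: Convert area: 143 cm^2 = 143 / 10000 = 0.0143 m^2
Step 2: GSM = 4.8 g / 0.0143 m^2 = 335.7 g/m^2

335.7 g/m^2


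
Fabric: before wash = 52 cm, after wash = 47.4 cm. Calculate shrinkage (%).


Formula: Shrinkage% = ((L_before - L_after) / L_before) * 100
Step 1: Shrinkage = 52 - 47.4 = 4.6 cm
Step 2: Shrinkage% = (4.6 / 52) * 100
Step 3: Shrinkage% = 0.088462 * 100 = 8.8462% ≈ 8.8%

8.8%


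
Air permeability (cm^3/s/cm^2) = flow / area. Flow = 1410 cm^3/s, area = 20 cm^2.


Formula: Air Permeability = Airflow / Test Area
AP = 1410 cm^3/s / 20 cm^2
AP = 70.5 cm^3/s/cm^2

70.5 cm^3/s/cm^2


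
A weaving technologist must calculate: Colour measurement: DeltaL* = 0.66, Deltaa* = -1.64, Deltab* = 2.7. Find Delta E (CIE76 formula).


Formula: Delta E = sqrt(dL*^2 + da*^2 + db*^2)
Step 1: dL*^2 = 0.66^2 = 0.4356
Step 2: da*^2 = (-1.64)^2 = 2.6896
Step 3: db*^2 = 2.7^2 = 7.29
Step 4: Sum = 0.4356 + 2.6896 + 7.29 = 10.4152
Step 5: Delta E = sqrt(10.4152) = 3.23

3.23 Delta E


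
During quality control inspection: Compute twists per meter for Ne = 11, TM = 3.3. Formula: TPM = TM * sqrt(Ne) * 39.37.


Formula: TPM = TM * sqrt(Ne) * 39.37
Step 1: sqrt(Ne) = sqrt(11) = 3.3166
Step 2: TM * sqrt(Ne) = 3.3 * 3.3166 = 10.9448
Step 3: TPM = 10.9448 * 39.37 = 431 twists/m

431 twists/m


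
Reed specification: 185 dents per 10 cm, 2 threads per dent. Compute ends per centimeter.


Formula: EPC = (dents per 10 cm * ends per dent) / 10
Step 1: Total ends per 10 cm = 185 * 2 = 370
Step 2: EPC = 370 / 10 = 37.0 ends/cm

37.0 ends/cm


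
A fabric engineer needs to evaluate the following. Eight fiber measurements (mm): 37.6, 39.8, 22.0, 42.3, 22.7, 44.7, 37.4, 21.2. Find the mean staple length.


Formula: Mean = sum of lengths / count
Sum = 37.6 + 39.8 + 22.0 + 42.3 + 22.7 + 44.7 + 37.4 + 21.2
Sum = 267.7 mm
Mean = 267.7 / 8 = 33.46 mm

33.46 mm


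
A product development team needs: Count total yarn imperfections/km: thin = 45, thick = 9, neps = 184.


Formula: Total = thin places + thick places + neps
Total = 45 + 9 + 184
Total = 238 imperfections/km

238 imperfections/km


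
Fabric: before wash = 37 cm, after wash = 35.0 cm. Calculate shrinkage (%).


Formula: Shrinkage% = ((L_before - L_after) / L_before) * 100
Step 1: Shrinkage = 37 - 35.0 = 2.0 cm
Step 2: Shrinkage% = (2.0 / 37) * 100
Step 3: Shrinkage% = 0.054054 * 100 = 5.4054% ≈ 5.4%

5.4%


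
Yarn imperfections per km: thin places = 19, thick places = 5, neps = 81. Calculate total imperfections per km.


Formula: Total = thin places + thick places + neps
Total = 19 + 5 + 81
Total = 105 imperfections/km

105 imperfections/km


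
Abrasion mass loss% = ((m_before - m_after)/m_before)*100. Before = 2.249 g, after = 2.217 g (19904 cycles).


Formula: Mass loss% = ((m_before - m_after) / m_before) * 100
Step 1: Mass loss = 2.249 - 2.217 = 0.032 g
Step 2: Ratio = 0.032 / 2.249 = 0.0142285
Step 3: Mass loss% = 0.0142285 * 100 = 1.42285% ≈ 1.42%

1.42%


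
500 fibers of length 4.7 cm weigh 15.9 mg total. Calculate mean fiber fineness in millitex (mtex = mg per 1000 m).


Formula: fineness (mtex) = mass (mg) / total length (km) = (mass_mg / total_length_m) * 1000
Step 1: Convert fiber length: 4.7 cm = 0.047 m
Step 2: Total fiber length = 500 * 0.047 = 23.5 m
Step 3: Linear density = 15.9 mg / 23.5 m = 0.6766 mg/m
Step 4: fineness = 0.6766 * 1000 = 676.6 mtex

676.6 mtex


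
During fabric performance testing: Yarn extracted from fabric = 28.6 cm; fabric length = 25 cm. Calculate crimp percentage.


Formula: Crimp% = ((L_yarn - L_fabric) / L_fabric) * 100
Step 1: Extension = 28.6 - 25 = 3.6 cm
Step 2: Crimp% = (3.6 / 25) * 100
Step 3: Crimp% = 0.144 * 100 = 14.4%

14.4%


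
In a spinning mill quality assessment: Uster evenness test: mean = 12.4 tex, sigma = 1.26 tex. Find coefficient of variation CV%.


Formula: CV% = (standard deviation / mean) * 100
Step 1: Ratio = 1.26 / 12.4 = 0.101613
Step 2: CV% = 0.101613 * 100 = 10.1613% ≈ 10.2%

10.2%


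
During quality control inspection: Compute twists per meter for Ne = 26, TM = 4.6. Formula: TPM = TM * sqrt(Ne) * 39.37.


Formula: TPM = TM * sqrt(Ne) * 39.37
Step 1: sqrt(Ne) = sqrt(26) = 5.099
Step 2: TM * sqrt(Ne) = 4.6 * 5.099 = 23.4554
Step 3: TPM = 23.4554 * 39.37 = 923 twists/m

923 twists/m


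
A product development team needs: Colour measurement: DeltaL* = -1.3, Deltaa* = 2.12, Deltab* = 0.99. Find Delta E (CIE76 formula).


Formula: Delta E = sqrt(dL*^2 + da*^2 + db*^2)
Step 1: dL*^2 = (-1.3)^2 = 1.69
Step 2: da*^2 = 2.12^2 = 4.4944
Step 3: db*^2 = 0.99^2 = 0.9801
Step 4: Sum = 1.69 + 4.4944 + 0.9801 = 7.1645
Step 5: Delta E = sqrt(7.1645) = 2.68

2.68 Delta E


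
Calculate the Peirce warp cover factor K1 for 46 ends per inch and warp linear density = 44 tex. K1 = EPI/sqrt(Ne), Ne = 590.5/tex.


Formula: K1 = EPI / sqrt(Ne), with Ne = 590.5 / tex_warp
Step 1: Ne = 590.5 / 44 = 13.42
Step 2: sqrt(Ne) = sqrt(13.42) = 3.6633
Step 3: K1 = 46 / 3.6633 = 12.6

12.6


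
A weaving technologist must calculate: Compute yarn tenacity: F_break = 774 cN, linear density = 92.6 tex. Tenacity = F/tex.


Formula: Tenacity = Breaking force / Linear density
Tenacity = 774 cN / 92.6 tex
Tenacity = 8.36 cN/tex

8.36 cN/tex


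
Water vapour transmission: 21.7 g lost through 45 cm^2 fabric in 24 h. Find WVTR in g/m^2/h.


Formula: WVTR = mass_loss / (area * time)
Step 1: Convert area: 45 cm^2 = 0.0045 m^2
Step 2: WVTR = 21.7 g / (0.0045 m^2 * 24 h)
Step 3: WVTR = 21.7 / 0.108 = 200.9 g/m^2/h

200.9 g/m^2/h


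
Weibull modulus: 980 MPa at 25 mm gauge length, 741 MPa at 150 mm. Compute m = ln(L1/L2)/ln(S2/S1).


Formula: m = ln(L1/L2) / ln(S2/S1)
Step 1: ln(L1/L2) = ln(25/150) = -1.79176
Step 2: S2/S1 = 741/980 = 0.75612
Step 3: ln(S2/S1) = ln(0.75612) = -0.27956
Step 4: m = -1.79176 / -0.27956 = 6.41

6.41 (Weibull m)


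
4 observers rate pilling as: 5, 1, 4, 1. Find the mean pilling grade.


Formula: Mean = sum / count
Sum = 5 + 1 + 4 + 1 = 11
Mean = 11 / 4 = 2.8

2.8


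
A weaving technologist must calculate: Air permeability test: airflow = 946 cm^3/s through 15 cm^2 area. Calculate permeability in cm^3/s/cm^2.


Formula: Air Permeability = Airflow / Test Area
AP = 946 cm^3/s / 15 cm^2
AP = 63.1 cm^3/s/cm^2

63.1 cm^3/s/cm^2


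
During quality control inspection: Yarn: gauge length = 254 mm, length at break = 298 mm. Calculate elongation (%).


Formula: Elongation (%) = ((L_break - L0) / L0) * 100
Step 1: Extension = 298 - 254 = 44 mm
Step 2: Elongation = (44 / 254) * 100
Step 3: Elongation = 0.173228 * 100 = 17.3228% ≈ 17.3%

17.3%


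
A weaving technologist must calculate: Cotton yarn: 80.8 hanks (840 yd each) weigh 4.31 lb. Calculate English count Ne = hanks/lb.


Formula: Ne = hanks / mass_lb
Substituting: Ne = 80.8 / 4.31
Ne = 18.7

18.7 Ne


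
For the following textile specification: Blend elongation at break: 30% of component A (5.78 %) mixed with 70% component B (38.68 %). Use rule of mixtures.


Formula: Blend property = (fraction_A * property_A) + (fraction_B * property_B)
Step 1: Contribution A = 30/100 * 5.78 % = 1.734 %
Step 2: Contribution B = 70/100 * 38.68 % = 27.076 %
Step 3: Blend elongation at break = 1.734 + 27.076 = 28.81 %

28.81 %


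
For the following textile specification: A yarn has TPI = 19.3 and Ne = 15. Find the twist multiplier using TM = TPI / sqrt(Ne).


Formula: TM = TPI / sqrt(Ne)
Step 1: sqrt(Ne) = sqrt(15) = 3.873
Step 2: TM = 19.3 / 3.873 = 4.98

4.98 TM


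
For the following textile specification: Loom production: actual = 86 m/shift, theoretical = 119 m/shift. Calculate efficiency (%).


Formula: Efficiency% = (Actual output / Theoretical output) * 100
Efficiency% = (86 / 119) * 100
Efficiency% = 0.722689 * 100 = 72.2689% ≈ 72.3%

72.3%


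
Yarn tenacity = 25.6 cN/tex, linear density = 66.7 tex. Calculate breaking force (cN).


Formula: Breaking force = Tenacity * Linear density
F = 25.6 cN/tex * 66.7 tex
F = 1707.52 cN

1707.52 cN


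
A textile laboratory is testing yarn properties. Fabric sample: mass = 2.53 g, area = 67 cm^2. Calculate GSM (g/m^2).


Formula: GSM = mass_g / area_m2
Step 1: Convert area: 67 cm^2 = 67 / 10000 = 0.0067 m^2
Step 2: GSM = 2.53 g / 0.0067 m^2 = 377.6 g/m^2

377.6 g/m^2


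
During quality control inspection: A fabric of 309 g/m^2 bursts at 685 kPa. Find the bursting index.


Formula: Bursting Index = Bursting Strength / Fabric GSM
BI = 685 kPa / 309 g/m^2
BI = 2.217 kPa/(g/m^2)

2.217 kPa/(g/m^2)


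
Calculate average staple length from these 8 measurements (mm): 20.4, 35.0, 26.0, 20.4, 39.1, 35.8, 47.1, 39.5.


Formula: Mean = sum of lengths / count
Sum = 20.4 + 35.0 + 26.0 + 20.4 + 39.1 + 35.8 + 47.1 + 39.5
Sum = 263.3 mm
Mean = 263.3 / 8 = 32.91 mm

32.91 mm


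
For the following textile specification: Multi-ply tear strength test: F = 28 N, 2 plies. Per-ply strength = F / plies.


Formula: Per-ply strength = Total force / Number of plies
Per-ply = 28 N / 2
Per-ply = 14 N

14 N


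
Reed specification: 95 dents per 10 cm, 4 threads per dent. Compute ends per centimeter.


Formula: EPC = (dents per 10 cm * ends per dent) / 10
Step 1: Total ends per 10 cm = 95 * 4 = 380
Step 2: EPC = 380 / 10 = 38.0 ends/cm

38.0 ends/cm


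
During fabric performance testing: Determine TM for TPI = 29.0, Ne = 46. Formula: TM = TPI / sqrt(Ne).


Formula: TM = TPI / sqrt(Ne)
Step 1: sqrt(Ne) = sqrt(46) = 6.7823
Step 2: TM = 29.0 / 6.7823 = 4.28

4.28 TM


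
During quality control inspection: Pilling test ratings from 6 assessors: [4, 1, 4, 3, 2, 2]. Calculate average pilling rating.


Formula: Mean = sum / count
Sum = 4 + 1 + 4 + 3 + 2 + 2 = 16
Mean = 16 / 6 = 2.7

2.7


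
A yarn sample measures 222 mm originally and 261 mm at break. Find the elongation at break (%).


Formula: Elongation (%) = ((L_break - L0) / L0) * 100
Step 1: Extension = 261 - 222 = 39 mm
Step 2: Elongation = (39 / 222) * 100
Step 3: Elongation = 0.175676 * 100 = 17.5676% ≈ 17.6%

17.6%


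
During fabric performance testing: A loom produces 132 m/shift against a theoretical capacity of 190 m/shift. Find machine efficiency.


Formula: Efficiency% = (Actual output / Theoretical output) * 100
Efficiency% = (132 / 190) * 100
Efficiency% = 0.694737 * 100 = 69.4737% ≈ 69.5%

69.5%


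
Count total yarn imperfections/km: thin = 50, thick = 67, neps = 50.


Formula: Total = thin places + thick places + neps
Total = 50 + 67 + 50
Total = 167 imperfections/km

167 imperfections/km


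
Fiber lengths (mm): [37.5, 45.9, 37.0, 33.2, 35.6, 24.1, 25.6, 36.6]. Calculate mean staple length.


Formula: Mean = sum of lengths / count
Sum = 37.5 + 45.9 + 37.0 + 33.2 + 35.6 + 24.1 + 25.6 + 36.6
Sum = 275.5 mm
Mean = 275.5 / 8 = 34.44 mm

34.44 mm


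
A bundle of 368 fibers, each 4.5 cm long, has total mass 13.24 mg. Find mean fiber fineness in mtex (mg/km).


Formula: fineness (mtex) = mass (mg) / total length (km) = (mass_mg / total_length_m) * 1000
Step 1: Convert fiber length: 4.5 cm = 0.045 m
Step 2: Total fiber length = 368 * 0.045 = 16.56 m
Step 3: Linear density = 13.24 mg / 16.56 m = 0.7995 mg/m
Step 4: fineness = 0.7995 * 1000 = 799.5 mtex

799.5 mtex


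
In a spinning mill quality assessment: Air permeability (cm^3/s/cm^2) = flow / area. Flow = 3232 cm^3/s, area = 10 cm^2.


Formula: Air Permeability = Airflow / Test Area
AP = 3232 cm^3/s / 10 cm^2
AP = 323.2 cm^3/s/cm^2

323.2 cm^3/s/cm^2


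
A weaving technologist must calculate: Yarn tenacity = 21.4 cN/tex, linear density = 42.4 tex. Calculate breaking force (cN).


Formula: Breaking force = Tenacity * Linear density
F = 21.4 cN/tex * 42.4 tex
F = 907.36 cN

907.36 cN


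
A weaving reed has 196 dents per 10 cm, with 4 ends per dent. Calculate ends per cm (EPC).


Formula: EPC = (dents per 10 cm * ends per dent) / 10
Step 1: Total ends per 10 cm = 196 * 4 = 784
Step 2: EPC = 784 / 10 = 78.4 ends/cm

78.4 ends/cm


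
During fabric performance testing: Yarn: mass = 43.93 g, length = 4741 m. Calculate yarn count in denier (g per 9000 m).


Formula: den = (mass_g / length_m) * 9000
Substituting: den = (43.93 / 4741) * 9000
Intermediate: 43.93 / 4741 = 0.00926598 g/m
den = 0.00926598 * 9000 = 83.4 denier

83.4 denier


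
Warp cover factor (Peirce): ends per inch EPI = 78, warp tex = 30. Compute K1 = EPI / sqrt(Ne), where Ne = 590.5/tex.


Formula: K1 = EPI / sqrt(Ne), with Ne = 590.5 / tex_warp
Step 1: Ne = 590.5 / 30 = 19.683
Step 2: sqrt(Ne) = sqrt(19.683) = 4.4366
Step 3: K1 = 78 / 4.4366 = 17.6

17.6


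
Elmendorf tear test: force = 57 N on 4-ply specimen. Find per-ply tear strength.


Formula: Per-ply strength = Total force / Number of plies
Per-ply = 57 N / 4
Per-ply = 14.25 N

14.25 N


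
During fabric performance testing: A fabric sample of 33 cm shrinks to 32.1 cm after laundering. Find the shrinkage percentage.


Formula: Shrinkage% = ((L_before - L_after) / L_before) * 100
Step 1: Shrinkage = 33 - 32.1 = 0.9 cm
Step 2: Shrinkage% = (0.9 / 33) * 100
Step 3: Shrinkage% = 0.027273 * 100 = 2.7273% ≈ 2.7%

2.7%


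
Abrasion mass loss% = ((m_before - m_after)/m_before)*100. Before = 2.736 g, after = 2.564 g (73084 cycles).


Formula: Mass loss% = ((m_before - m_after) / m_before) * 100
Step 1: Mass loss = 2.736 - 2.564 = 0.172 g
Step 2: Ratio = 0.172 / 2.736 = 0.0628655
Step 3: Mass loss% = 0.0628655 * 100 = 6.28655% ≈ 6.29%

6.29%


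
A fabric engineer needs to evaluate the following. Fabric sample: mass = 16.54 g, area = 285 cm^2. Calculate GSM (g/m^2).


Formula: GSM = mass_g / area_m2
Step 1: Convert area: 285 cm^2 = 285 / 10000 = 0.0285 m^2
Step 2: GSM = 16.54 g / 0.0285 m^2 = 580.4 g/m^2

580.4 g/m^2


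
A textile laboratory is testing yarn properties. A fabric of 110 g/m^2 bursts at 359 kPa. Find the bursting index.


Formula: Bursting Index = Bursting Strength / Fabric GSM
BI = 359 kPa / 110 g/m^2
BI = 3.264 kPa/(g/m^2)

3.264 kPa/(g/m^2)


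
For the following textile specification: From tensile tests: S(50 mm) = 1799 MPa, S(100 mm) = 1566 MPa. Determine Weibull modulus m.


Formula: m = ln(L1/L2) / ln(S2/S1)
Step 1: ln(L1/L2) = ln(50/100) = -0.69315
Step 2: S2/S1 = 1566/1799 = 0.87048
Step 3: ln(S2/S1) = ln(0.87048) = -0.13871
Step 4: m = -0.69315 / -0.13871 = 5.00

5.00 (Weibull m)


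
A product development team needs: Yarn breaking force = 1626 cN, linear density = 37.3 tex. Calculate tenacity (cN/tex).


Formula: Tenacity = Breaking force / Linear density
Tenacity = 1626 cN / 37.3 tex
Tenacity = 43.59 cN/tex

43.59 cN/tex


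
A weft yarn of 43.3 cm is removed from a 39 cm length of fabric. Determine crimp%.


Formula: Crimp% = ((L_yarn - L_fabric) / L_fabric) * 100
Step 1: Extension = 43.3 - 39 = 4.3 cm
Step 2: Crimp% = (4.3 / 39) * 100
Step 3: Crimp% = 0.110256 * 100 = 11.0256% ≈ 11.0%

11.0%


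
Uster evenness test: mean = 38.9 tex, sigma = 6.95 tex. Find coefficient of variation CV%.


Formula: CV% = (standard deviation / mean) * 100
Step 1: Ratio = 6.95 / 38.9 = 0.178663
Step 2: CV% = 0.178663 * 100 = 17.8663% ≈ 17.9%

17.9%


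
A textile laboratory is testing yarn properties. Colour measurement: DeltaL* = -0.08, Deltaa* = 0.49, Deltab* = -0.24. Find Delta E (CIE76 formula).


Formula: Delta E = sqrt(dL*^2 + da*^2 + db*^2)
Step 1: dL*^2 = (-0.08)^2 = 0.0064
Step 2: da*^2 = 0.49^2 = 0.2401
Step 3: db*^2 = (-0.24)^2 = 0.0576
Step 4: Sum = 0.0064 + 0.2401 + 0.0576 = 0.3041
Step 5: Delta E = sqrt(0.3041) = 0.55

0.55 Delta E


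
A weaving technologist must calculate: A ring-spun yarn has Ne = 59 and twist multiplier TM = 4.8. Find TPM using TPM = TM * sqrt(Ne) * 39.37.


Formula: TPM = TM * sqrt(Ne) * 39.37
Step 1: sqrt(Ne) = sqrt(59) = 7.6811
Step 2: TM * sqrt(Ne) = 4.8 * 7.6811 = 36.8693
Step 3: TPM = 36.8693 * 39.37 = 1452 twists/m

1452 twists/m


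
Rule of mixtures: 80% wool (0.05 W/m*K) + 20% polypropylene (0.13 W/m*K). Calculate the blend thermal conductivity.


Formula: Blend property = (fraction_A * property_A) + (fraction_B * property_B)
Step 1: Contribution A = 80/100 * 0.05 W/m*K = 0.04 W/m*K
Step 2: Contribution B = 20/100 * 0.13 W/m*K = 0.026 W/m*K
Step 3: Blend thermal conductivity = 0.04 + 0.026 = 0.066 W/m*K

0.066 W/m*K


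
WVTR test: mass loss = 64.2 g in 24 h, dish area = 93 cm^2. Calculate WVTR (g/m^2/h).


Formula: WVTR = mass_loss / (area * time)
Step 1: Convert area: 93 cm^2 = 0.0093 m^2
Step 2: WVTR = 64.2 g / (0.0093 m^2 * 24 h)
Step 3: WVTR = 64.2 / 0.2232 = 287.6 g/m^2/h

287.6 g/m^2/h


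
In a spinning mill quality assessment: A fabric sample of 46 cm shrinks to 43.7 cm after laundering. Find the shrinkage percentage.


Formula: Shrinkage% = ((L_before - L_after) / L_before) * 100
Step 1: Shrinkage = 46 - 43.7 = 2.3 cm
Step 2: Shrinkage% = (2.3 / 46) * 100
Step 3: Shrinkage% = 0.05 * 100 = 5.0%

5.0%


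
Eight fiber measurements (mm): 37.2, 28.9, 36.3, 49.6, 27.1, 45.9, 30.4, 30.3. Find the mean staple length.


Formula: Mean = sum of lengths / count
Sum = 37.2 + 28.9 + 36.3 + 49.6 + 27.1 + 45.9 + 30.4 + 30.3
Sum = 285.7 mm
Mean = 285.7 / 8 = 35.71 mm

35.71 mm


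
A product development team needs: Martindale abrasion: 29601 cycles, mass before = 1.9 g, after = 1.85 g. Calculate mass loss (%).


Formula: Mass loss% = ((m_before - m_after) / m_before) * 100
Step 1: Mass loss = 1.9 - 1.85 = 0.05 g
Step 2: Ratio = 0.05 / 1.9 = 0.0263158
Step 3: Mass loss% = 0.0263158 * 100 = 2.63158% ≈ 2.63%

2.63%


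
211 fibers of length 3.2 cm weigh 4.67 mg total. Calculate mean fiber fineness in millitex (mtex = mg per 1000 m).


Formula: fineness (mtex) = mass (mg) / total length (km) = (mass_mg / total_length_m) * 1000
Step 1: Convert fiber length: 3.2 cm = 0.032 m
Step 2: Total fiber length = 211 * 0.032 = 6.752 m
Step 3: Linear density = 4.67 mg / 6.752 m = 0.6916 mg/m
Step 4: fineness = 0.6916 * 1000 = 691.6 mtex

691.6 mtex


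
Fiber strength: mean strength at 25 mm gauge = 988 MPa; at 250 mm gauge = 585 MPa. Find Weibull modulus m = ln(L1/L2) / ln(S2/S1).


Formula: m = ln(L1/L2) / ln(S2/S1)
Step 1: ln(L1/L2) = ln(25/250) = -2.30259
Step 2: S2/S1 = 585/988 = 0.59211
Step 3: ln(S2/S1) = ln(0.59211) = -0.52406
Step 4: m = -2.30259 / -0.52406 = 4.39

4.39 (Weibull m)


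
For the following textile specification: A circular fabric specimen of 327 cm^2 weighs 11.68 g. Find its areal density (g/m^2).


Formula: GSM = mass_g / area_m2
Step 1: Convert area: 327 cm^2 = 327 / 10000 = 0.0327 m^2
Step 2: GSM = 11.68 g / 0.0327 m^2 = 357.2 g/m^2

357.2 g/m^2


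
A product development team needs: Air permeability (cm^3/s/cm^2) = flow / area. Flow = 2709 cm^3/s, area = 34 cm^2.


Formula: Air Permeability = Airflow / Test Area
AP = 2709 cm^3/s / 34 cm^2
AP = 79.7 cm^3/s/cm^2

79.7 cm^3/s/cm^2


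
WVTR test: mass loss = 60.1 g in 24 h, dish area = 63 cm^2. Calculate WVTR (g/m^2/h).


Formula: WVTR = mass_loss / (area * time)
Step 1: Convert area: 63 cm^2 = 0.0063 m^2
Step 2: WVTR = 60.1 g / (0.0063 m^2 * 24 h)
Step 3: WVTR = 60.1 / 0.1512 = 397.5 g/m^2/h

397.5 g/m^2/h


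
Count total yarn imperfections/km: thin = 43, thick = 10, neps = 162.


Formula: Total = thin places + thick places + neps
Total = 43 + 10 + 162
Total = 215 imperfections/km

215 imperfections/km


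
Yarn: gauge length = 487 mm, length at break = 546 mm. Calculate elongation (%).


Formula: Elongation (%) = ((L_break - L0) / L0) * 100
Step 1: Extension = 546 - 487 = 59 mm
Step 2: Elongation = (59 / 487) * 100
Step 3: Elongation = 0.12115 * 100 = 12.115% ≈ 12.1%

12.1%


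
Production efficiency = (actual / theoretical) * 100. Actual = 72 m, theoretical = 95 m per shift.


Formula: Efficiency% = (Actual output / Theoretical output) * 100
Efficiency% = (72 / 95) * 100
Efficiency% = 0.757895 * 100 = 75.7895% ≈ 75.8%

75.8%


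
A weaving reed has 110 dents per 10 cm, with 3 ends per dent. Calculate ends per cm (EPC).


Formula: EPC = (dents per 10 cm * ends per dent) / 10
Step 1: Total ends per 10 cm = 110 * 3 = 330
Step 2: EPC = 330 / 10 = 33.0 ends/cm

33.0 ends/cm


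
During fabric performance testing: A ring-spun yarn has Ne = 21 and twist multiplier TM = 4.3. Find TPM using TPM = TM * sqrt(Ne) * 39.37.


Formula: TPM = TM * sqrt(Ne) * 39.37
Step 1: sqrt(Ne) = sqrt(21) = 4.5826
Step 2: TM * sqrt(Ne) = 4.3 * 4.5826 = 19.7052
Step 3: TPM = 19.7052 * 39.37 = 776 twists/m

776 twists/m


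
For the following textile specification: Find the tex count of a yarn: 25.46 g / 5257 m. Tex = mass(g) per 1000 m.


Formula: Tex = (mass_g / length_m) * 1000
Substituting: Tex = (25.46 / 5257) * 1000
Intermediate: 25.46 / 5257 = 0.00484307 g/m
Tex = 0.00484307 * 1000 = 4.84 tex

4.84 tex


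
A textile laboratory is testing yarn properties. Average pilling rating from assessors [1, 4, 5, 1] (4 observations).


Formula: Mean = sum / count
Sum = 1 + 4 + 5 + 1 = 11
Mean = 11 / 4 = 2.8

2.8


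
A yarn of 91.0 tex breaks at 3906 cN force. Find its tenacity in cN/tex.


Formula: Tenacity = Breaking force / Linear density
Tenacity = 3906 cN / 91.0 tex
Tenacity = 42.92 cN/tex

42.92 cN/tex


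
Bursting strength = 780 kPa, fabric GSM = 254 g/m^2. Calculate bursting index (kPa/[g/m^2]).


Formula: Bursting Index = Bursting Strength / Fabric GSM
BI = 780 kPa / 254 g/m^2
BI = 3.071 kPa/(g/m^2)

3.071 kPa/(g/m^2)


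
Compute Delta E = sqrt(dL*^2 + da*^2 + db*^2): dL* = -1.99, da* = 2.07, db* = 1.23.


Formula: Delta E = sqrt(dL*^2 + da*^2 + db*^2)
Step 1: dL*^2 = (-1.99)^2 = 3.9601
Step 2: da*^2 = 2.07^2 = 4.2849
Step 3: db*^2 = 1.23^2 = 1.5129
Step 4: Sum = 3.9601 + 4.2849 + 1.5129 = 9.7579
Step 5: Delta E = sqrt(9.7579) = 3.12

3.12 Delta E


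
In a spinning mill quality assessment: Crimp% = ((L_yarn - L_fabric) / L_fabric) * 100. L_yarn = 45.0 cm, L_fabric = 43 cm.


Formula: Crimp% = ((L_yarn - L_fabric) / L_fabric) * 100
Step 1: Extension = 45.0 - 43 = 2.0 cm
Step 2: Crimp% = (2.0 / 43) * 100
Step 3: Crimp% = 0.046512 * 100 = 4.6512% ≈ 4.7%

4.7%


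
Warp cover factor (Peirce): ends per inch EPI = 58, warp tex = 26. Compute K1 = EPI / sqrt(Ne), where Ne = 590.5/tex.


Formula: K1 = EPI / sqrt(Ne), with Ne = 590.5 / tex_warp
Step 1: Ne = 590.5 / 26 = 22.712
Step 2: sqrt(Ne) = sqrt(22.712) = 4.7657
Step 3: K1 = 58 / 4.7657 = 12.2

12.2


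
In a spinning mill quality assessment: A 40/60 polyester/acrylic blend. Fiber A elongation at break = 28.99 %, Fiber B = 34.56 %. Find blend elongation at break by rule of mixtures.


Formula: Blend property = (fraction_A * property_A) + (fraction_B * property_B)
Step 1: Contribution A = 40/100 * 28.99 % = 11.596 %
Step 2: Contribution B = 60/100 * 34.56 % = 20.736 %
Step 3: Blend elongation at break = 11.596 + 20.736 = 32.332 %

32.332 %


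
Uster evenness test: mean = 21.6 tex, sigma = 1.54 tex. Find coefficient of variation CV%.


Formula: CV% = (standard deviation / mean) * 100
Step 1: Ratio = 1.54 / 21.6 = 0.071296
Step 2: CV% = 0.071296 * 100 = 7.1296% ≈ 7.1%

7.1%


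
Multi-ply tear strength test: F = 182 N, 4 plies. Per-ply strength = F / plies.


Formula: Per-ply strength = Total force / Number of plies
Per-ply = 182 N / 4
Per-ply = 45.5 N

45.5 N


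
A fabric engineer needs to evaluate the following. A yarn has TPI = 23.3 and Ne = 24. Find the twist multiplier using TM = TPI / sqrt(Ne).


Formula: TM = TPI / sqrt(Ne)
Step 1: sqrt(Ne) = sqrt(24) = 4.899
Step 2: TM = 23.3 / 4.899 = 4.76

4.76 TM


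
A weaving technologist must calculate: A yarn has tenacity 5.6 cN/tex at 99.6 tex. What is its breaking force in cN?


Formula: Breaking force = Tenacity * Linear density
F = 5.6 cN/tex * 99.6 tex
F = 557.76 cN

557.76 cN


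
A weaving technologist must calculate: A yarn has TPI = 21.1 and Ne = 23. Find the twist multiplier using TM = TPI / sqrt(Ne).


Formula: TM = TPI / sqrt(Ne)
Step 1: sqrt(Ne) = sqrt(23) = 4.7958
Step 2: TM = 21.1 / 4.7958 = 4.40

4.40 TM


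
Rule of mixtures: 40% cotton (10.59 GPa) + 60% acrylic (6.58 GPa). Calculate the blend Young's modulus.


Formula: Blend property = (fraction_A * property_A) + (fraction_B * property_B)
Step 1: Contribution A = 40/100 * 10.59 GPa = 4.236 GPa
Step 2: Contribution B = 60/100 * 6.58 GPa = 3.948 GPa
Step 3: Blend Young's modulus = 4.236 + 3.948 = 8.184 GPa

8.184 GPa


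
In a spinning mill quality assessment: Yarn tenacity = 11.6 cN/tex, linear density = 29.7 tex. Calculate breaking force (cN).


Formula: Breaking force = Tenacity * Linear density
F = 11.6 cN/tex * 29.7 tex
F = 344.52 cN

344.52 cN


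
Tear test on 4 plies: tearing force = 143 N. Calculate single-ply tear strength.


Formula: Per-ply strength = Total force / Number of plies
Per-ply = 143 N / 4
Per-ply = 35.75 N

35.75 N


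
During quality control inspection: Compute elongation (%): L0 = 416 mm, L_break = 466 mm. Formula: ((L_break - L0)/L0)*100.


Formula: Elongation (%) = ((L_break - L0) / L0) * 100
Step 1: Extension = 466 - 416 = 50 mm
Step 2: Elongation = (50 / 416) * 100
Step 3: Elongation = 0.120192 * 100 = 12.0192% ≈ 12.0%

12.0%


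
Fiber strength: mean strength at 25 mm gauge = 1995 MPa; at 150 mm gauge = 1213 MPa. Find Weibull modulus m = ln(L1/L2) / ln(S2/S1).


Formula: m = ln(L1/L2) / ln(S2/S1)
Step 1: ln(L1/L2) = ln(25/150) = -1.79176
Step 2: S2/S1 = 1213/1995 = 0.60802
Step 3: ln(S2/S1) = ln(0.60802) = -0.49755
Step 4: m = -1.79176 / -0.49755 = 3.60

3.60 (Weibull m)


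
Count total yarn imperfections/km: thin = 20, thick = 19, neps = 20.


Formula: Total = thin places + thick places + neps
Total = 20 + 19 + 20
Total = 59 imperfections/km

59 imperfections/km


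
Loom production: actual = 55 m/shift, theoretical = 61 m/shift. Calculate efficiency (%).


Formula: Efficiency% = (Actual output / Theoretical output) * 100
Efficiency% = (55 / 61) * 100
Efficiency% = 0.901639 * 100 = 90.1639% ≈ 90.2%

90.2%


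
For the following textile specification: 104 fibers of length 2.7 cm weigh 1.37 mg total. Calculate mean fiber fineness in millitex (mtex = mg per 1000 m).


Formula: fineness (mtex) = mass (mg) / total length (km) = (mass_mg / total_length_m) * 1000
Step 1: Convert fiber length: 2.7 cm = 0.027 m
Step 2: Total fiber length = 104 * 0.027 = 2.808 m
Step 3: Linear density = 1.37 mg / 2.808 m = 0.4879 mg/m
Step 4: fineness = 0.4879 * 1000 = 487.9 mtex

487.9 mtex


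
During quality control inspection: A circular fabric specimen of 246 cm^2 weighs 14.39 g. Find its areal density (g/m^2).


Formula: GSM = mass_g / area_m2
Step 1: Convert area: 246 cm^2 = 246 / 10000 = 0.0246 m^2
Step 2: GSM = 14.39 g / 0.0246 m^2 = 585.0 g/m^2

585.0 g/m^2


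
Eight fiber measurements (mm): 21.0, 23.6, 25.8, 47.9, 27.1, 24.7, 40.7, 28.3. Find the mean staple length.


Formula: Mean = sum of lengths / count
Sum = 21.0 + 23.6 + 25.8 + 47.9 + 27.1 + 24.7 + 40.7 + 28.3
Sum = 239.1 mm
Mean = 239.1 / 8 = 29.89 mm

29.89 mm
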